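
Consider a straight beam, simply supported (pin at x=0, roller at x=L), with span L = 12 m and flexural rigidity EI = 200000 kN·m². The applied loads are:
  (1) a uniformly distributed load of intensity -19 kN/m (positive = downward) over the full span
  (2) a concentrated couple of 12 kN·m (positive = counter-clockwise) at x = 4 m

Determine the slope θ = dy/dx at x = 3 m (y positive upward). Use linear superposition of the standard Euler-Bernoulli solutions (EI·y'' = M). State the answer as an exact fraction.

θ(3) = 953/200000 rad

Load 1 — uniform load w=-19 kN/m over full span:
  θ_1 = -w(L³-6Lx²+4x³)/(24EI) = -(-19)·(12³-6·12·3²+4·3³)/(24·200000) = 1881/400000 rad
Load 2 — applied couple M₀=12 kN·m at a=4 m (b=L-a=8):
  θ_2 = (M₀x²/(2L)+C₁)/EI  [x≤a] with C₁=M₀(3b²-L²)/(6L)=8 = (12·3²/(2·12)+8)/200000 = 1/16000 rad
Superposition: θ = Σ θ_i = 953/200000 rad ≈ 0.004765 rad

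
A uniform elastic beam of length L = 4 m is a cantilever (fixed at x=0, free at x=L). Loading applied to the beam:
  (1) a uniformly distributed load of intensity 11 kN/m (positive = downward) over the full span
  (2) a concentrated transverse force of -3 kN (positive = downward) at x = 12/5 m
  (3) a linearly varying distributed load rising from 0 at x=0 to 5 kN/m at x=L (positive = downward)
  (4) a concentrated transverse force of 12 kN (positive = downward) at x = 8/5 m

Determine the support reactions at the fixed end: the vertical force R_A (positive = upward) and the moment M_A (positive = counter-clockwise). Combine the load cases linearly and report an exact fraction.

R_A = 63 kN, M_A = 380/3 kN·m

Load 1 — uniform load w=11 kN/m over full span:
  R_A = wL = 11·4 = 44 kN
  M_A = wL²/2 = 11·4²/2 = 88 kN·m
Load 2 — point force P=-3 kN at a=12/5 m (b=L-a=8/5):
  R_A = P = (-3) = -3 kN
  M_A = Pa = (-3)·(12/5) = -36/5 kN·m
Load 3 — triangular load w₀=5 kN/m (0→w₀ over full span):
  R_A = w₀L/2 = 5·4/2 = 10 kN
  M_A = w₀L²/3 = 5·4²/3 = 80/3 kN·m
Load 4 — point force P=12 kN at a=8/5 m (b=L-a=12/5):
  R_A = P = 12 kN
  M_A = Pa = 12·(8/5) = 96/5 kN·m
Superposition: R_A = 63 kN, M_A = 380/3 kN·m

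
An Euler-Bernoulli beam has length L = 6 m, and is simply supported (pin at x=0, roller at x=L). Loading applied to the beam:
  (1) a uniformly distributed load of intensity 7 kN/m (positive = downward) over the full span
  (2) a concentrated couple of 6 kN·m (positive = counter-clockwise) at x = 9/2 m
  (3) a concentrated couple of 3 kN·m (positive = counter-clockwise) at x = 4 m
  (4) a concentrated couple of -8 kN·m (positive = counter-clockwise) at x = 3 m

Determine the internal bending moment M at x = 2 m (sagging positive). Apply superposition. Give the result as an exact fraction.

Load 1 — uniform load w=7 kN/m over full span:
  M_1 = wx(L-x)/2 = 7·2·(6-2)/2 = 28 kN·m
Load 2 — applied couple M₀=6 kN·m at a=9/2 m (b=L-a=3/2):
  M_2 = M₀x/L  [x≤a] = 6·2/6 = 2 kN·m
Load 3 — applied couple M₀=3 kN·m at a=4 m (b=L-a=2):
  M_3 = M₀x/L  [x≤a] = 3·2/6 = 1 kN·m
Load 4 — applied couple M₀=-8 kN·m at a=3 m (b=L-a=3):
  M_4 = M₀x/L  [x≤a] = (-8)·2/6 = -8/3 kN·m
Superposition: M = Σ M_i = 85/3 kN·m ≈ 28.333333 kN·m

M(2) = 85/3 kN·m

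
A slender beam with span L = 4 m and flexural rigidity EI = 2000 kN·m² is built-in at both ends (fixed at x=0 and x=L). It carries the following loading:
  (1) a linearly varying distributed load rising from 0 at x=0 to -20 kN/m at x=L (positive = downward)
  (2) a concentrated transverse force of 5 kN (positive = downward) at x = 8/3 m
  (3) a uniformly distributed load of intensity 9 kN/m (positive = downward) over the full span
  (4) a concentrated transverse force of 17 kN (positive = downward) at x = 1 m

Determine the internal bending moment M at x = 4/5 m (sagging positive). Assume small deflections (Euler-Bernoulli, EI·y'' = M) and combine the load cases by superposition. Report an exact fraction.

Load 1 — triangular load w₀=-20 kN/m (0→w₀ over full span):
  M_1 = 3w₀Lx/20 - w₀L²/30 - w₀x³/(6L) = 3·(-20)·4·(4/5)/20 - (-20)·4²/30 - (-20)·(4/5)³/(6·4) = 112/75 kN·m
Load 2 — point force P=5 kN at a=8/3 m (b=L-a=4/3):
  M_2 = Pb²(3a+b)x/L³ - Pab²/L²  [x≤a] = 5·(4/3)²·(3·(8/3)+(4/3))·(4/5)/4³ - 5·(8/3)·(4/3)²/4² = -4/9 kN·m
Load 3 — uniform load w=9 kN/m over full span:
  M_3 = wLx/2 - wL²/12 - wx²/2 = 9·4·(4/5)/2 - 9·4²/12 - 9·(4/5)²/2 = -12/25 kN·m
Load 4 — point force P=17 kN at a=1 m (b=L-a=3):
  M_4 = Pb²(3a+b)x/L³ - Pab²/L²  [x≤a] = 17·3²·(3·1+3)·(4/5)/4³ - 17·1·3²/4² = 153/80 kN·m
Superposition: M = Σ M_i = 8933/3600 kN·m ≈ 2.481389 kN·m

M(4/5) = 8933/3600 kN·m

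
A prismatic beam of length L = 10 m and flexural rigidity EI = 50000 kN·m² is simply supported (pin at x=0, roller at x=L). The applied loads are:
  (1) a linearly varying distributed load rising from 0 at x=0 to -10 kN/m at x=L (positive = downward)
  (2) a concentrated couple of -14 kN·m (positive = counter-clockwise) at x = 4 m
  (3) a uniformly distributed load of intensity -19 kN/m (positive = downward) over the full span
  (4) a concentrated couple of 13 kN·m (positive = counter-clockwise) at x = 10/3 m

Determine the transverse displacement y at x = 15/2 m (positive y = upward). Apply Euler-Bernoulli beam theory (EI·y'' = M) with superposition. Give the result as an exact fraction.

Load 1 — triangular load w₀=-10 kN/m (0→w₀ over full span):
  y_1 = -w₀x(7L⁴-10L²x²+3x⁴)/(360LEI) = -(-10)·(15/2)·(7·10⁴-10·10²·(15/2)²+3·(15/2)⁴)/(360·10·50000) = 119/12288 m
Load 2 — applied couple M₀=-14 kN·m at a=4 m (b=L-a=6):
  y_2 = (M₀x³/(6L)-M₀(x-a)²/2+C₁x)/EI  [x>a] with C₁=M₀(3b²-L²)/(6L)=-28/15 = ((-14)·(15/2)³/(6·10)-(-14)·((15/2)-4)²/2+(-28/15)·(15/2))/50000 = -427/800000 m
Load 3 — uniform load w=-19 kN/m over full span:
  y_3 = -wx(L³-2Lx²+x³)/(24EI) = -(-19)·(15/2)·(10³-2·10·(15/2)²+(15/2)³)/(24·50000) = 361/10240 m
Load 4 — applied couple M₀=13 kN·m at a=10/3 m (b=L-a=20/3):
  y_4 = (M₀x³/(6L)-M₀(x-a)²/2+C₁x)/EI  [x>a] with C₁=M₀(3b²-L²)/(6L)=65/9 = (13·(15/2)³/(6·10)-13·((15/2)-(10/3))²/2+(65/9)·(15/2))/50000 = 377/576000 m
Superposition: y = Σ y_i = 5190787/115200000 m ≈ 0.045059 m

y(15/2) = 5190787/115200000 m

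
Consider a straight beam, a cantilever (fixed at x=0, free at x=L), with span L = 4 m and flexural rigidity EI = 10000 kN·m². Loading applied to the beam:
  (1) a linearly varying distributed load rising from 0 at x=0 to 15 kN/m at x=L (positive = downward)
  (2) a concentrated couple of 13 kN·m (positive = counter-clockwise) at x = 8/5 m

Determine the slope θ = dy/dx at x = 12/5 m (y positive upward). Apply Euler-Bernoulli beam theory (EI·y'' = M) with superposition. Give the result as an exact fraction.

θ(12/5) = -703/78125 rad

Load 1 — triangular load w₀=15 kN/m (0→w₀ over full span):
  θ_1 = (w₀Lx²/4-w₀L²x/3-w₀x⁴/(24L))/EI = (15·4·(12/5)²/4-15·4²·(12/5)/3-15·(12/5)⁴/(24·4))/10000 = -1731/156250 rad
Load 2 — applied couple M₀=13 kN·m at a=8/5 m (b=L-a=12/5):
  θ_2 = M₀a/EI  [x>a] = 13·(8/5)/10000 = 13/6250 rad
Superposition: θ = Σ θ_i = -703/78125 rad ≈ -0.008998 rad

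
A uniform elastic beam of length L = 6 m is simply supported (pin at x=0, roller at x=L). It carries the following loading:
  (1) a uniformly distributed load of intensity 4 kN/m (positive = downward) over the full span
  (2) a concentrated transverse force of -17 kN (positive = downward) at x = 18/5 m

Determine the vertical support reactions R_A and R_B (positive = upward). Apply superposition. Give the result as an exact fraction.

R_A = 26/5 kN, R_B = 9/5 kN

Load 1 — uniform load w=4 kN/m over full span:
  R_A = wL/2 = 4·6/2 = 12 kN
  R_B = wL/2 = 4·6/2 = 12 kN
Load 2 — point force P=-17 kN at a=18/5 m (b=L-a=12/5):
  R_A = Pb/L = (-17)·(12/5)/6 = -34/5 kN
  R_B = Pa/L = (-17)·(18/5)/6 = -51/5 kN
Superposition: R_A = 26/5 kN, R_B = 9/5 kN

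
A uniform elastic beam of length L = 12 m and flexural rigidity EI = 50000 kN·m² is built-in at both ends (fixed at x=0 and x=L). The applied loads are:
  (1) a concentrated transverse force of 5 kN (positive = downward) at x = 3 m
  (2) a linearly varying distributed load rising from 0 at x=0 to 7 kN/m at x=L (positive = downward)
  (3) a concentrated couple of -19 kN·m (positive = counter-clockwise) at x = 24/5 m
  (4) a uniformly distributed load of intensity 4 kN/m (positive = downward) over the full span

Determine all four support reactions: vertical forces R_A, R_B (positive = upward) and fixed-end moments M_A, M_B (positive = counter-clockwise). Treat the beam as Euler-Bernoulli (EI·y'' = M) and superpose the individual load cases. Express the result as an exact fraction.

Load 1 — point force P=5 kN at a=3 m (b=L-a=9):
  R_A = Pb²(3a+b)/L³ = 5·9²·(3·3+9)/12³ = 135/32 kN
  M_A = Pab²/L² = 5·3·9²/12² = 135/16 kN·m
  R_B = Pa²(a+3b)/L³ = 5·3²·(3+3·9)/12³ = 25/32 kN
  M_B = -Pa²b/L² = -5·3²·9/12² = -45/16 kN·m
Load 2 — triangular load w₀=7 kN/m (0→w₀ over full span):
  R_A = 3w₀L/20 = 3·7·12/20 = 63/5 kN
  M_A = w₀L²/30 = 7·12²/30 = 168/5 kN·m
  R_B = 7w₀L/20 = 7·7·12/20 = 147/5 kN
  M_B = -w₀L²/20 = -7·12²/20 = -252/5 kN·m
Load 3 — applied couple M₀=-19 kN·m at a=24/5 m (b=L-a=36/5):
  R_A = 6M₀ab/L³ = 6·(-19)·(24/5)·(36/5)/12³ = -57/25 kN
  M_A = M₀b(2a-b)/L² = (-19)·(36/5)·(2·(24/5)-(36/5))/12² = -57/25 kN·m
  R_B = -6M₀ab/L³ = -6·(-19)·(24/5)·(36/5)/12³ = 57/25 kN
  M_B = M₀a(2b-a)/L² = (-19)·(24/5)·(2·(36/5)-(24/5))/12² = -152/25 kN·m
Load 4 — uniform load w=4 kN/m over full span:
  R_A = wL/2 = 4·12/2 = 24 kN
  M_A = wL²/12 = 4·12²/12 = 48 kN·m
  R_B = wL/2 = 4·12/2 = 24 kN
  M_B = -wL²/12 = -4·12²/12 = -48 kN·m
Superposition: R_A = 30831/800 kN, M_A = 35103/400 kN·m, R_B = 45169/800 kN, M_B = -42917/400 kN·m

R_A = 30831/800 kN, M_A = 35103/400 kN·m, R_B = 45169/800 kN, M_B = -42917/400 kN·m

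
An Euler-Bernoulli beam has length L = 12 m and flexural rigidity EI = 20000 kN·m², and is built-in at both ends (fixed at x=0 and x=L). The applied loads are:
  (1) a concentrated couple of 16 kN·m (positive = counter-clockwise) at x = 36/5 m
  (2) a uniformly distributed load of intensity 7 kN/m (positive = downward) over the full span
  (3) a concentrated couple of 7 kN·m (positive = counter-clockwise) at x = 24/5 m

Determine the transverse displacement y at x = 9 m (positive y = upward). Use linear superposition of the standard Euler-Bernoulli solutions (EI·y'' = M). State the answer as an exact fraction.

Load 1 — applied couple M₀=16 kN·m at a=36/5 m (b=L-a=24/5):
  y_1 = (R_Ax³/6 - M_Ax²/2 - M₀(x-a)²/2)/EI  [x>a] with R_A=48/25, M_A=128/25 = ((48/25)·9³/6 - (128/25)·9²/2 - 16·(9-(36/5))²/2)/20000 = 0 m
Load 2 — uniform load w=7 kN/m over full span:
  y_2 = -wx²(L-x)²/(24EI) = -7·9²·(12-9)²/(24·20000) = -1701/160000 m
Load 3 — applied couple M₀=7 kN·m at a=24/5 m (b=L-a=36/5):
  y_3 = (R_Ax³/6 - M_Ax²/2 - M₀(x-a)²/2)/EI  [x>a] with R_A=21/25, M_A=21/25 = ((21/25)·9³/6 - (21/25)·9²/2 - 7·(9-(24/5))²/2)/20000 = 63/200000 m
Superposition: y = Σ y_i = -8253/800000 m ≈ -0.010316 m

y(9) = -8253/800000 m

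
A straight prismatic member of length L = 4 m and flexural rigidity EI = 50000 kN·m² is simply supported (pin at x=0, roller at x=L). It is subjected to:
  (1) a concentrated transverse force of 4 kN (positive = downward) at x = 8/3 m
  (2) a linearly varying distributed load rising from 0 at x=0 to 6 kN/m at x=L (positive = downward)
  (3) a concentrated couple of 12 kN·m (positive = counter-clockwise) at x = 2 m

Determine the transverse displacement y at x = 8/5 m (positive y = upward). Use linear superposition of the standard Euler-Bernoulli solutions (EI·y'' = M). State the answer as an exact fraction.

Load 1 — point force P=4 kN at a=8/3 m (b=L-a=4/3):
  y_1 = -Pbx(L²-b²-x²)/(6LEI)  [x≤a] = -4·(4/3)·(8/5)·(4²-(4/3)²-(8/5)²)/(6·4·50000) = -2624/31640625 m
Load 2 — triangular load w₀=6 kN/m (0→w₀ over full span):
  y_2 = -w₀x(7L⁴-10L²x²+3x⁴)/(360LEI) = -6·(8/5)·(7·4⁴-10·4²·(8/5)²+3·(8/5)⁴)/(360·4·50000) = -9128/48828125 m
Load 3 — applied couple M₀=12 kN·m at a=2 m (b=L-a=2):
  y_3 = (M₀x³/(6L)+C₁x)/EI  [x≤a] with C₁=M₀(3b²-L²)/(6L)=-2 = (12·(8/5)³/(6·4)+(-2)·(8/5))/50000 = -9/390625 m
Superposition: y = Σ y_i = -1158493/3955078125 m ≈ -0.000293 m

y(8/5) = -1158493/3955078125 m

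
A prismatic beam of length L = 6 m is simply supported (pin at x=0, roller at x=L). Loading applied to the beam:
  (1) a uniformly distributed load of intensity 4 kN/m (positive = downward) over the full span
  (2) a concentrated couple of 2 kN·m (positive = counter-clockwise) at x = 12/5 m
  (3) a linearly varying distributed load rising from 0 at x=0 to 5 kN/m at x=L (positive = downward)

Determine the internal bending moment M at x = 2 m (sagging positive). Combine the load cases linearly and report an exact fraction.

Load 1 — uniform load w=4 kN/m over full span:
  M_1 = wx(L-x)/2 = 4·2·(6-2)/2 = 16 kN·m
Load 2 — applied couple M₀=2 kN·m at a=12/5 m (b=L-a=18/5):
  M_2 = M₀x/L  [x≤a] = 2·2/6 = 2/3 kN·m
Load 3 — triangular load w₀=5 kN/m (0→w₀ over full span):
  M_3 = w₀Lx/6 - w₀x³/(6L) = 5·6·2/6 - 5·2³/(6·6) = 80/9 kN·m
Superposition: M = Σ M_i = 230/9 kN·m ≈ 25.555556 kN·m

M(2) = 230/9 kN·m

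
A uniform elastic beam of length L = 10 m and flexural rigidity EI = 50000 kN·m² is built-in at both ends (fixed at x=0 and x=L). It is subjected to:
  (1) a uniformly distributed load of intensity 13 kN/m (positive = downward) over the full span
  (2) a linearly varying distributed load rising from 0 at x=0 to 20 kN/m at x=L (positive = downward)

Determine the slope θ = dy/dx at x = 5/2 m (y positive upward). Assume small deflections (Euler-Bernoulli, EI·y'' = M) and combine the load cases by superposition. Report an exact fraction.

θ(5/2) = -91/25600 rad

Load 1 — uniform load w=13 kN/m over full span:
  θ_1 = -wx(L-x)(L-2x)/(12EI) = -13·(5/2)·(10-(5/2))·(10-2·(5/2))/(12·50000) = -13/6400 rad
Load 2 — triangular load w₀=20 kN/m (0→w₀ over full span):
  θ_2 = -w₀(2x(L-x)(L-2x)(x+2L)+x²(L-x)²)/(120LEI) = -20·(2·(5/2)·(10-(5/2))·(10-2·(5/2))·((5/2)+2·10)+(5/2)²·(10-(5/2))²)/(120·10·50000) = -39/25600 rad
Superposition: θ = Σ θ_i = -91/25600 rad ≈ -0.003555 rad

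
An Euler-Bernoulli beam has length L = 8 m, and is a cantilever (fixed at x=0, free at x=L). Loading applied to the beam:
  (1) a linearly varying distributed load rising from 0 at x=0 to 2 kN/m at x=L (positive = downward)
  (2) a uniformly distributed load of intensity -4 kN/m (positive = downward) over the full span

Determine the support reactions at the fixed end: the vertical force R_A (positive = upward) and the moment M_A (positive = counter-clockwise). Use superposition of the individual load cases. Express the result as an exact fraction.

R_A = -24 kN, M_A = -256/3 kN·m

Load 1 — triangular load w₀=2 kN/m (0→w₀ over full span):
  R_A = w₀L/2 = 2·8/2 = 8 kN
  M_A = w₀L²/3 = 2·8²/3 = 128/3 kN·m
Load 2 — uniform load w=-4 kN/m over full span:
  R_A = wL = (-4)·8 = -32 kN
  M_A = wL²/2 = (-4)·8²/2 = -128 kN·m
Superposition: R_A = -24 kN, M_A = -256/3 kN·m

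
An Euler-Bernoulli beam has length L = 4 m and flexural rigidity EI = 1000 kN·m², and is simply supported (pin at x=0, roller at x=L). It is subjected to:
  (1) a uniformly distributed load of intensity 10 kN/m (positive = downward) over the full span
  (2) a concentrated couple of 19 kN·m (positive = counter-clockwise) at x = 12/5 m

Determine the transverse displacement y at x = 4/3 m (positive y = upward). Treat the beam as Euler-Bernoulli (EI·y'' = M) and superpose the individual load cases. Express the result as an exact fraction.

y(4/3) = -27244/759375 m

Load 1 — uniform load w=10 kN/m over full span:
  y_1 = -wx(L³-2Lx²+x³)/(24EI) = -10·(4/3)·(4³-2·4·(4/3)²+(4/3)³)/(24·1000) = -176/6075 m
Load 2 — applied couple M₀=19 kN·m at a=12/5 m (b=L-a=8/5):
  y_2 = (M₀x³/(6L)+C₁x)/EI  [x≤a] with C₁=M₀(3b²-L²)/(6L)=-494/75 = (19·(4/3)³/(6·4)+(-494/75)·(4/3))/1000 = -1748/253125 m
Superposition: y = Σ y_i = -27244/759375 m ≈ -0.035877 m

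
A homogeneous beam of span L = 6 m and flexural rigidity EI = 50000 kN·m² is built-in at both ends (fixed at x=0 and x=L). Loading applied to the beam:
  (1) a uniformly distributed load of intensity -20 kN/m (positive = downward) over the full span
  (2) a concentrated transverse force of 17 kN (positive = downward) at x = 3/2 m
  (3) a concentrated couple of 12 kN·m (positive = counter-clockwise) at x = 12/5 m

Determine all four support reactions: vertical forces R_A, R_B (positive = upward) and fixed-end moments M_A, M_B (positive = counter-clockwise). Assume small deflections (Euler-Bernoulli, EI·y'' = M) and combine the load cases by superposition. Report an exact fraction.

R_A = -34221/800 kN, M_A = -35373/800 kN·m, R_B = -48179/800 kN, M_B = 47247/800 kN·m

Load 1 — uniform load w=-20 kN/m over full span:
  R_A = wL/2 = (-20)·6/2 = -60 kN
  M_A = wL²/12 = (-20)·6²/12 = -60 kN·m
  R_B = wL/2 = (-20)·6/2 = -60 kN
  M_B = -wL²/12 = -(-20)·6²/12 = 60 kN·m
Load 2 — point force P=17 kN at a=3/2 m (b=L-a=9/2):
  R_A = Pb²(3a+b)/L³ = 17·(9/2)²·(3·(3/2)+(9/2))/6³ = 459/32 kN
  M_A = Pab²/L² = 17·(3/2)·(9/2)²/6² = 459/32 kN·m
  R_B = Pa²(a+3b)/L³ = 17·(3/2)²·((3/2)+3·(9/2))/6³ = 85/32 kN
  M_B = -Pa²b/L² = -17·(3/2)²·(9/2)/6² = -153/32 kN·m
Load 3 — applied couple M₀=12 kN·m at a=12/5 m (b=L-a=18/5):
  R_A = 6M₀ab/L³ = 6·12·(12/5)·(18/5)/6³ = 72/25 kN
  M_A = M₀b(2a-b)/L² = 12·(18/5)·(2·(12/5)-(18/5))/6² = 36/25 kN·m
  R_B = -6M₀ab/L³ = -6·12·(12/5)·(18/5)/6³ = -72/25 kN
  M_B = M₀a(2b-a)/L² = 12·(12/5)·(2·(18/5)-(12/5))/6² = 96/25 kN·m
Superposition: R_A = -34221/800 kN, M_A = -35373/800 kN·m, R_B = -48179/800 kN, M_B = 47247/800 kN·m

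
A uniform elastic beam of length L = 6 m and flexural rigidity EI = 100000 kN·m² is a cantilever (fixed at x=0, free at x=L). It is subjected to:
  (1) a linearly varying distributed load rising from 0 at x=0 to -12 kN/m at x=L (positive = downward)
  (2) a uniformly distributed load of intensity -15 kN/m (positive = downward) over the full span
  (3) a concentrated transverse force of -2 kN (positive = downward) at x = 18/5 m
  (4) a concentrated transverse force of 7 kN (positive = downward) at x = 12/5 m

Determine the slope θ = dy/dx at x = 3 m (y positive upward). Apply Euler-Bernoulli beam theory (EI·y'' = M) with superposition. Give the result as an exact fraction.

θ(3) = 74169/10000000 rad

Load 1 — triangular load w₀=-12 kN/m (0→w₀ over full span):
  θ_1 = (w₀Lx²/4-w₀L²x/3-w₀x⁴/(24L))/EI = ((-12)·6·3²/4-(-12)·6²·3/3-(-12)·3⁴/(24·6))/100000 = 1107/400000 rad
Load 2 — uniform load w=-15 kN/m over full span:
  θ_2 = -wx(x²-3Lx+3L²)/(6EI) = -(-15)·3·(3²-3·6·3+3·6²)/(6·100000) = 189/40000 rad
Load 3 — point force P=-2 kN at a=18/5 m (b=L-a=12/5):
  θ_3 = -Px(2a-x)/(2EI)  [x≤a] = -(-2)·3·(2·(18/5)-3)/(2·100000) = 63/500000 rad
Load 4 — point force P=7 kN at a=12/5 m (b=L-a=18/5):
  θ_4 = -Pa²/(2EI)  [x>a] = -7·(12/5)²/(2·100000) = -63/312500 rad
Superposition: θ = Σ θ_i = 74169/10000000 rad ≈ 0.007417 rad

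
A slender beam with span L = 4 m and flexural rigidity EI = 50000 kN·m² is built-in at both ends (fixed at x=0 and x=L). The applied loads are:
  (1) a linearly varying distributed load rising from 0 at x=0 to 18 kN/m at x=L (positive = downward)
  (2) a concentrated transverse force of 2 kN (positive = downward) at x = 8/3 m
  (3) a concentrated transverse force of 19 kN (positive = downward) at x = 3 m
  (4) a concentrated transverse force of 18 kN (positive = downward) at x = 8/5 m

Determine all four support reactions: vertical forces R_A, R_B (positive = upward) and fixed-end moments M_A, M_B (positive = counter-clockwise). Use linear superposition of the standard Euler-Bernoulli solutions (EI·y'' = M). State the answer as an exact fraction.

Load 1 — triangular load w₀=18 kN/m (0→w₀ over full span):
  R_A = 3w₀L/20 = 3·18·4/20 = 54/5 kN
  M_A = w₀L²/30 = 18·4²/30 = 48/5 kN·m
  R_B = 7w₀L/20 = 7·18·4/20 = 126/5 kN
  M_B = -w₀L²/20 = -18·4²/20 = -72/5 kN·m
Load 2 — point force P=2 kN at a=8/3 m (b=L-a=4/3):
  R_A = Pb²(3a+b)/L³ = 2·(4/3)²·(3·(8/3)+(4/3))/4³ = 14/27 kN
  M_A = Pab²/L² = 2·(8/3)·(4/3)²/4² = 16/27 kN·m
  R_B = Pa²(a+3b)/L³ = 2·(8/3)²·((8/3)+3·(4/3))/4³ = 40/27 kN
  M_B = -Pa²b/L² = -2·(8/3)²·(4/3)/4² = -32/27 kN·m
Load 3 — point force P=19 kN at a=3 m (b=L-a=1):
  R_A = Pb²(3a+b)/L³ = 19·1²·(3·3+1)/4³ = 95/32 kN
  M_A = Pab²/L² = 19·3·1²/4² = 57/16 kN·m
  R_B = Pa²(a+3b)/L³ = 19·3²·(3+3·1)/4³ = 513/32 kN
  M_B = -Pa²b/L² = -19·3²·1/4² = -171/16 kN·m
Load 4 — point force P=18 kN at a=8/5 m (b=L-a=12/5):
  R_A = Pb²(3a+b)/L³ = 18·(12/5)²·(3·(8/5)+(12/5))/4³ = 1458/125 kN
  M_A = Pab²/L² = 18·(8/5)·(12/5)²/4² = 1296/125 kN·m
  R_B = Pa²(a+3b)/L³ = 18·(8/5)²·((8/5)+3·(12/5))/4³ = 792/125 kN
  M_B = -Pa²b/L² = -18·(8/5)²·(12/5)/4² = -864/125 kN·m
Superposition: R_A = 2802737/108000 kN, M_A = 1302647/54000 kN·m, R_B = 5297263/108000 kN, M_B = -1791973/54000 kN·m

R_A = 2802737/108000 kN, M_A = 1302647/54000 kN·m, R_B = 5297263/108000 kN, M_B = -1791973/54000 kN·m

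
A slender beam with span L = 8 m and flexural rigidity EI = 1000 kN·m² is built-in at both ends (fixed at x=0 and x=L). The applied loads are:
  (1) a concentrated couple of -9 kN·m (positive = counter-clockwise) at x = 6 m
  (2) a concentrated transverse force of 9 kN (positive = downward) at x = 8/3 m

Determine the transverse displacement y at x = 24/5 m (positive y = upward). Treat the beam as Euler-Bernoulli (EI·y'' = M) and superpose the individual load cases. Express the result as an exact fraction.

y(24/5) = -3089/562500 m

Load 1 — applied couple M₀=-9 kN·m at a=6 m (b=L-a=2):
  y_1 = (R_Ax³/6 - M_Ax²/2)/EI  [x≤a] with R_A=-81/64, M_A=-45/16 = ((-81/64)·(24/5)³/6 - (-45/16)·(24/5)²/2)/1000 = 567/62500 m
Load 2 — point force P=9 kN at a=8/3 m (b=L-a=16/3):
  y_2 = -Pa²(L-x)²(3bL-(3b+a)(L-x))/(6L³EI)  [x>a] = -9·(8/3)²·(8-(24/5))²·(3·(16/3)·8-(3·(16/3)+(8/3))·(8-(24/5)))/(6·8³·1000) = -2048/140625 m
Superposition: y = Σ y_i = -3089/562500 m ≈ -0.005492 m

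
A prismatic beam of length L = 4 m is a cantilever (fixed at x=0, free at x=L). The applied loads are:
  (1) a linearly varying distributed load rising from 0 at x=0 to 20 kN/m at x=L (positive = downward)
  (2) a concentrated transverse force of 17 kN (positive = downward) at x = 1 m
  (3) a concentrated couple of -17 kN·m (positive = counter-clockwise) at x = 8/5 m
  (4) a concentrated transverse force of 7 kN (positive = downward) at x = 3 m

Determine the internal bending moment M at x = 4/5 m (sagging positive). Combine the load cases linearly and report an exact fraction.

M(4/5) = -8317/75 kN·m

Load 1 — triangular load w₀=20 kN/m (0→w₀ over full span):
  M_1 = w₀Lx/2 - w₀L²/3 - w₀x³/(6L) = 20·4·(4/5)/2 - 20·4²/3 - 20·(4/5)³/(6·4) = -5632/75 kN·m
Load 2 — point force P=17 kN at a=1 m (b=L-a=3):
  M_2 = -P(a-x)  [x≤a] = -17·(1-(4/5)) = -17/5 kN·m
Load 3 — applied couple M₀=-17 kN·m at a=8/5 m (b=L-a=12/5):
  M_3 = M₀  [x≤a] = (-17) = -17 kN·m
Load 4 — point force P=7 kN at a=3 m (b=L-a=1):
  M_4 = -P(a-x)  [x≤a] = -7·(3-(4/5)) = -77/5 kN·m
Superposition: M = Σ M_i = -8317/75 kN·m ≈ -110.893333 kN·m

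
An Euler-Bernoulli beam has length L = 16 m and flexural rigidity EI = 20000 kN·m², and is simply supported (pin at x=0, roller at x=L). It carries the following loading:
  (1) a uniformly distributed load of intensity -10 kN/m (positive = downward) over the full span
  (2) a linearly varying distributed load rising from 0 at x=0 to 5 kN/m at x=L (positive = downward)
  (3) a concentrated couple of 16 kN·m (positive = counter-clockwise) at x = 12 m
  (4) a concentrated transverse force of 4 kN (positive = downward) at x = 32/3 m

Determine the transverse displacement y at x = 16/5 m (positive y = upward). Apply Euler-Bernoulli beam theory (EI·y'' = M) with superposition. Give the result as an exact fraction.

Load 1 — uniform load w=-10 kN/m over full span:
  y_1 = -wx(L³-2Lx²+x³)/(24EI) = -(-10)·(16/5)·(16³-2·16·(16/5)²+(16/5)³)/(24·20000) = 59392/234375 m
Load 2 — triangular load w₀=5 kN/m (0→w₀ over full span):
  y_2 = -w₀x(7L⁴-10L²x²+3x⁴)/(360LEI) = -5·(16/5)·(7·16⁴-10·16²·(16/5)²+3·(16/5)⁴)/(360·16·20000) = -352256/5859375 m
Load 3 — applied couple M₀=16 kN·m at a=12 m (b=L-a=4):
  y_3 = (M₀x³/(6L)+C₁x)/EI  [x≤a] with C₁=M₀(3b²-L²)/(6L)=-104/3 = (16·(16/5)³/(6·16)+(-104/3)·(16/5))/20000 = -412/78125 m
Load 4 — point force P=4 kN at a=32/3 m (b=L-a=16/3):
  y_4 = -Pbx(L²-b²-x²)/(6LEI)  [x≤a] = -4·(16/3)·(16/5)·(16²-(16/3)²-(16/5)²)/(6·16·20000) = -48896/6328125 m
Superposition: y = Σ y_i = 28521988/158203125 m ≈ 0.180287 m

y(16/5) = 28521988/158203125 m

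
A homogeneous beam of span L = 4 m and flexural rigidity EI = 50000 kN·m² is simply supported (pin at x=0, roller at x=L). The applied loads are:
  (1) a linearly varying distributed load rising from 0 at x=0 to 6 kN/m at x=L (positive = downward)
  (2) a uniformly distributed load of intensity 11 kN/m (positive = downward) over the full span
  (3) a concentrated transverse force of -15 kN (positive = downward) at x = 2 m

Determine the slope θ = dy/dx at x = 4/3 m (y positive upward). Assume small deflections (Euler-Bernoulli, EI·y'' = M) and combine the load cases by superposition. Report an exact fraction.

θ(4/3) = -4009/20250000 rad

Load 1 — triangular load w₀=6 kN/m (0→w₀ over full span):
  θ_1 = -w₀(7L⁴-30L²x²+15x⁴)/(360LEI) = -6·(7·4⁴-30·4²·(4/3)²+15·(4/3)⁴)/(360·4·50000) = -104/1265625 rad
Load 2 — uniform load w=11 kN/m over full span:
  θ_2 = -w(L³-6Lx²+4x³)/(24EI) = -11·(4³-6·4·(4/3)²+4·(4/3)³)/(24·50000) = -143/506250 rad
Load 3 — point force P=-15 kN at a=2 m (b=L-a=2):
  θ_3 = -Pb(L²-b²-3x²)/(6LEI)  [x≤a] = -(-15)·2·(4²-2²-3·(4/3)²)/(6·4·50000) = 1/6000 rad
Superposition: θ = Σ θ_i = -4009/20250000 rad ≈ -0.000198 rad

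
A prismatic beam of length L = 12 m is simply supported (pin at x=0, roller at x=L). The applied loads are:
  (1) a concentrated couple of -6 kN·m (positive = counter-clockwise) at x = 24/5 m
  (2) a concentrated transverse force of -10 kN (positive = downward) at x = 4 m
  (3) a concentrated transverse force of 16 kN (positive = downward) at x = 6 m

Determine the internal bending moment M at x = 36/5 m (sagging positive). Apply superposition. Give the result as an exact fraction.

M(36/5) = 124/5 kN·m

Load 1 — applied couple M₀=-6 kN·m at a=24/5 m (b=L-a=36/5):
  M_1 = M₀x/L - M₀  [x>a] = (-6)·(36/5)/12 - (-6) = 12/5 kN·m
Load 2 — point force P=-10 kN at a=4 m (b=L-a=8):
  M_2 = Pa(L-x)/L  [x>a] = (-10)·4·(12-(36/5))/12 = -16 kN·m
Load 3 — point force P=16 kN at a=6 m (b=L-a=6):
  M_3 = Pa(L-x)/L  [x>a] = 16·6·(12-(36/5))/12 = 192/5 kN·m
Superposition: M = Σ M_i = 124/5 kN·m ≈ 24.800000 kN·m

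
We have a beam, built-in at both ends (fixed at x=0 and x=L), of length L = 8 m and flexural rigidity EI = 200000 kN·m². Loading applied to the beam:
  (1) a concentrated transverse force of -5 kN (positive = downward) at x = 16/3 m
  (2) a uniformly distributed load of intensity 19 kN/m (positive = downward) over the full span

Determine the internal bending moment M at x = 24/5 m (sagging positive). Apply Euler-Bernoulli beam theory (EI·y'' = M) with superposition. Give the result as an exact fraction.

M(24/5) = 27896/675 kN·m

Load 1 — point force P=-5 kN at a=16/3 m (b=L-a=8/3):
  M_1 = Pb²(3a+b)x/L³ - Pab²/L²  [x≤a] = (-5)·(8/3)²·(3·(16/3)+(8/3))·(24/5)/8³ - (-5)·(16/3)·(8/3)²/8² = -88/27 kN·m
Load 2 — uniform load w=19 kN/m over full span:
  M_2 = wLx/2 - wL²/12 - wx²/2 = 19·8·(24/5)/2 - 19·8²/12 - 19·(24/5)²/2 = 3344/75 kN·m
Superposition: M = Σ M_i = 27896/675 kN·m ≈ 41.327407 kN·m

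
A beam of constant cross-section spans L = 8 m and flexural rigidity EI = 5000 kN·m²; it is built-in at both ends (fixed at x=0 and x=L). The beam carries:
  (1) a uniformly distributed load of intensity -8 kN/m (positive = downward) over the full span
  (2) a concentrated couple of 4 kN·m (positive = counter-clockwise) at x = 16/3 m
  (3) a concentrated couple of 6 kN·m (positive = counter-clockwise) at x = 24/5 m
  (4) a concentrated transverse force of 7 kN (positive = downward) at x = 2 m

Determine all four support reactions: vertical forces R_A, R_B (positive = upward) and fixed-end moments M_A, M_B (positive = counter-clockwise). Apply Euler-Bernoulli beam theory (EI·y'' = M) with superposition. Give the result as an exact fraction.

Load 1 — uniform load w=-8 kN/m over full span:
  R_A = wL/2 = (-8)·8/2 = -32 kN
  M_A = wL²/12 = (-8)·8²/12 = -128/3 kN·m
  R_B = wL/2 = (-8)·8/2 = -32 kN
  M_B = -wL²/12 = -(-8)·8²/12 = 128/3 kN·m
Load 2 — applied couple M₀=4 kN·m at a=16/3 m (b=L-a=8/3):
  R_A = 6M₀ab/L³ = 6·4·(16/3)·(8/3)/8³ = 2/3 kN
  M_A = M₀b(2a-b)/L² = 4·(8/3)·(2·(16/3)-(8/3))/8² = 4/3 kN·m
  R_B = -6M₀ab/L³ = -6·4·(16/3)·(8/3)/8³ = -2/3 kN
  M_B = M₀a(2b-a)/L² = 4·(16/3)·(2·(8/3)-(16/3))/8² = 0 kN·m
Load 3 — applied couple M₀=6 kN·m at a=24/5 m (b=L-a=16/5):
  R_A = 6M₀ab/L³ = 6·6·(24/5)·(16/5)/8³ = 27/25 kN
  M_A = M₀b(2a-b)/L² = 6·(16/5)·(2·(24/5)-(16/5))/8² = 48/25 kN·m
  R_B = -6M₀ab/L³ = -6·6·(24/5)·(16/5)/8³ = -27/25 kN
  M_B = M₀a(2b-a)/L² = 6·(24/5)·(2·(16/5)-(24/5))/8² = 18/25 kN·m
Load 4 — point force P=7 kN at a=2 m (b=L-a=6):
  R_A = Pb²(3a+b)/L³ = 7·6²·(3·2+6)/8³ = 189/32 kN
  M_A = Pab²/L² = 7·2·6²/8² = 63/8 kN·m
  R_B = Pa²(a+3b)/L³ = 7·2²·(2+3·6)/8³ = 35/32 kN
  M_B = -Pa²b/L² = -7·2²·6/8² = -21/8 kN·m
Superposition: R_A = -58433/2400 kN, M_A = -18923/600 kN·m, R_B = -78367/2400 kN, M_B = 24457/600 kN·m

R_A = -58433/2400 kN, M_A = -18923/600 kN·m, R_B = -78367/2400 kN, M_B = 24457/600 kN·m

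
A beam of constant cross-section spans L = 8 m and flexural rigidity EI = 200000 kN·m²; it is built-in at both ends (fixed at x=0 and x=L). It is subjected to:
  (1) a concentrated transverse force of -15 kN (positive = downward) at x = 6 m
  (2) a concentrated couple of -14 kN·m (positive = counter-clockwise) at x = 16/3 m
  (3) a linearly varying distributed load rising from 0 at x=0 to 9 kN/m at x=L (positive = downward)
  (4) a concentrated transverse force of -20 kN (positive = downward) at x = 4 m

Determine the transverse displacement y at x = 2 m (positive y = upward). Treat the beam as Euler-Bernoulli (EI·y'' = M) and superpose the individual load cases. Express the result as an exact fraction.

Load 1 — point force P=-15 kN at a=6 m (b=L-a=2):
  y_1 = -Pb²x²(3aL-(3a+b)x)/(6L³EI)  [x≤a] = -(-15)·2²·2²·(3·6·8-(3·6+2)·2)/(6·8³·200000) = 13/320000 m
Load 2 — applied couple M₀=-14 kN·m at a=16/3 m (b=L-a=8/3):
  y_2 = (R_Ax³/6 - M_Ax²/2)/EI  [x≤a] with R_A=-7/3, M_A=-14/3 = ((-7/3)·2³/6 - (-14/3)·2²/2)/200000 = 7/225000 m
Load 3 — triangular load w₀=9 kN/m (0→w₀ over full span):
  y_3 = -w₀x²(L-x)²(x+2L)/(120LEI) = -9·2²·(8-2)²·(2+2·8)/(120·8·200000) = -243/2000000 m
Load 4 — point force P=-20 kN at a=4 m (b=L-a=4):
  y_4 = -Pb²x²(3aL-(3a+b)x)/(6L³EI)  [x≤a] = -(-20)·4²·2²·(3·4·8-(3·4+4)·2)/(6·8³·200000) = 1/7500 m
Superposition: y = Σ y_i = 6017/72000000 m ≈ 0.000084 m

y(2) = 6017/72000000 m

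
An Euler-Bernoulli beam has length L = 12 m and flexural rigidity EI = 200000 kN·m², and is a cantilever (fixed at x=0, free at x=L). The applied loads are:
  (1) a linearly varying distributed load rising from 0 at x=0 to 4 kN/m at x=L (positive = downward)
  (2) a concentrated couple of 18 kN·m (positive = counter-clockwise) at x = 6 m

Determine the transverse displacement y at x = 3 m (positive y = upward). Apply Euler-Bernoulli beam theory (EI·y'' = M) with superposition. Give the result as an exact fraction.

y(3) = -27027/8000000 m

Load 1 — triangular load w₀=4 kN/m (0→w₀ over full span):
  y_1 = (w₀Lx³/12-w₀L²x²/6-w₀x⁵/(120L))/EI = (4·12·3³/12-4·12²·3²/6-4·3⁵/(120·12))/200000 = -30267/8000000 m
Load 2 — applied couple M₀=18 kN·m at a=6 m (b=L-a=6):
  y_2 = M₀x²/(2EI)  [x≤a] = 18·3²/(2·200000) = 81/200000 m
Superposition: y = Σ y_i = -27027/8000000 m ≈ -0.003378 m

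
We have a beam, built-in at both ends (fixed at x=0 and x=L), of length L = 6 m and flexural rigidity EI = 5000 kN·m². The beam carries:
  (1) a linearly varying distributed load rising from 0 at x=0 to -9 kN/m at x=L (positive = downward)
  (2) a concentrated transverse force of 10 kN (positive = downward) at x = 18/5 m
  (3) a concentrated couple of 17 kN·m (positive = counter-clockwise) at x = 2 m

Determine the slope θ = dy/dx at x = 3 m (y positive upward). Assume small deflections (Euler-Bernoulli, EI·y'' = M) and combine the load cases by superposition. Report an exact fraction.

Load 1 — triangular load w₀=-9 kN/m (0→w₀ over full span):
  θ_1 = -w₀(2x(L-x)(L-2x)(x+2L)+x²(L-x)²)/(120LEI) = -(-9)·(2·3·(6-3)·(6-2·3)·(3+2·6)+3²·(6-3)²)/(120·6·5000) = 81/400000 rad
Load 2 — point force P=10 kN at a=18/5 m (b=L-a=12/5):
  θ_2 = -Pb²x(2aL-(3a+b)x)/(2L³EI)  [x≤a] = -10·(12/5)²·3·(2·(18/5)·6-(3·(18/5)+(12/5))·3)/(2·6³·5000) = -9/31250 rad
Load 3 — applied couple M₀=17 kN·m at a=2 m (b=L-a=4):
  θ_3 = (R_Ax²/2 - M_Ax - M₀(x-a))/EI  [x>a] with R_A=34/9, M_A=0 = ((34/9)·3²/2 - 0·3 - 17·(3-2))/5000 = 0 rad
Superposition: θ = Σ θ_i = -171/2000000 rad ≈ -0.000086 rad

θ(3) = -171/2000000 rad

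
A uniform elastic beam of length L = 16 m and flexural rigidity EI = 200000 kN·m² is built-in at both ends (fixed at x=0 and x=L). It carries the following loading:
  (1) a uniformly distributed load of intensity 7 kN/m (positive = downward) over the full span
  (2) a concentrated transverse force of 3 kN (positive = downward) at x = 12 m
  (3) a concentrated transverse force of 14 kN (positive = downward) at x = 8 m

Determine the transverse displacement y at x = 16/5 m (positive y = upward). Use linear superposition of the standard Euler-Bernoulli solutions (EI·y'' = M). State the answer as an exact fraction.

y(16/5) = -35357/11718750 m

Load 1 — uniform load w=7 kN/m over full span:
  y_1 = -wx²(L-x)²/(24EI) = -7·(16/5)²·(16-(16/5))²/(24·200000) = -14336/5859375 m
Load 2 — point force P=3 kN at a=12 m (b=L-a=4):
  y_2 = -Pb²x²(3aL-(3a+b)x)/(6L³EI)  [x≤a] = -3·4²·(16/5)²·(3·12·16-(3·12+4)·(16/5))/(6·16³·200000) = -7/156250 m
Load 3 — point force P=14 kN at a=8 m (b=L-a=8):
  y_3 = -Pb²x²(3aL-(3a+b)x)/(6L³EI)  [x≤a] = -14·8²·(16/5)²·(3·8·16-(3·8+8)·(16/5))/(6·16³·200000) = -616/1171875 m
Superposition: y = Σ y_i = -35357/11718750 m ≈ -0.003017 m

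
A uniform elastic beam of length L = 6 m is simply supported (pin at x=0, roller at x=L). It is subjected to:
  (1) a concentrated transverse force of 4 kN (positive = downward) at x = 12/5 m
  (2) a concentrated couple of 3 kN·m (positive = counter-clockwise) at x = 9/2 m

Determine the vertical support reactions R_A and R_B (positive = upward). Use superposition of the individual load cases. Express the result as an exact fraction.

R_A = 29/10 kN, R_B = 11/10 kN

Load 1 — point force P=4 kN at a=12/5 m (b=L-a=18/5):
  R_A = Pb/L = 4·(18/5)/6 = 12/5 kN
  R_B = Pa/L = 4·(12/5)/6 = 8/5 kN
Load 2 — applied couple M₀=3 kN·m at a=9/2 m (b=L-a=3/2):
  R_A = M₀/L = 3/6 = 1/2 kN
  R_B = -M₀/L = -3/6 = -1/2 kN
Superposition: R_A = 29/10 kN, R_B = 11/10 kN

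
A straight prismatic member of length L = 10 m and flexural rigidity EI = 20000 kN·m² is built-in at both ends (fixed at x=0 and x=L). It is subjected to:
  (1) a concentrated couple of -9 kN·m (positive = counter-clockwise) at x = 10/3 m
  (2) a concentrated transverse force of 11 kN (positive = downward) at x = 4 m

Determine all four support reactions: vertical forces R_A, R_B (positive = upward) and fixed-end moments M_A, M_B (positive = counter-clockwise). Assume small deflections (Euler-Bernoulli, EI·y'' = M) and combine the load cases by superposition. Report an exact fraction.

Load 1 — applied couple M₀=-9 kN·m at a=10/3 m (b=L-a=20/3):
  R_A = 6M₀ab/L³ = 6·(-9)·(10/3)·(20/3)/10³ = -6/5 kN
  M_A = M₀b(2a-b)/L² = (-9)·(20/3)·(2·(10/3)-(20/3))/10² = 0 kN·m
  R_B = -6M₀ab/L³ = -6·(-9)·(10/3)·(20/3)/10³ = 6/5 kN
  M_B = M₀a(2b-a)/L² = (-9)·(10/3)·(2·(20/3)-(10/3))/10² = -3 kN·m
Load 2 — point force P=11 kN at a=4 m (b=L-a=6):
  R_A = Pb²(3a+b)/L³ = 11·6²·(3·4+6)/10³ = 891/125 kN
  M_A = Pab²/L² = 11·4·6²/10² = 396/25 kN·m
  R_B = Pa²(a+3b)/L³ = 11·4²·(4+3·6)/10³ = 484/125 kN
  M_B = -Pa²b/L² = -11·4²·6/10² = -264/25 kN·m
Superposition: R_A = 741/125 kN, M_A = 396/25 kN·m, R_B = 634/125 kN, M_B = -339/25 kN·m

R_A = 741/125 kN, M_A = 396/25 kN·m, R_B = 634/125 kN, M_B = -339/25 kN·m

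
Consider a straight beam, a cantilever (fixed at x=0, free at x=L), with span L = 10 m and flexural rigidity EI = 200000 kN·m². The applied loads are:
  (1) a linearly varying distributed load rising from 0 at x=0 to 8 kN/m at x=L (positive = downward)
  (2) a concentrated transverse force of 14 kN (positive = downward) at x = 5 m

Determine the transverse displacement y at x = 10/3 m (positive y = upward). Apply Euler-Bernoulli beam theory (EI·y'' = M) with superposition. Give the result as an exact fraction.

y(10/3) = -449/58320 m

Load 1 — triangular load w₀=8 kN/m (0→w₀ over full span):
  y_1 = (w₀Lx³/12-w₀L²x²/6-w₀x⁵/(120L))/EI = (8·10·(10/3)³/12-8·10²·(10/3)²/6-8·(10/3)⁵/(120·10))/200000 = -451/72900 m
Load 2 — point force P=14 kN at a=5 m (b=L-a=5):
  y_2 = -Px²(3a-x)/(6EI)  [x≤a] = -14·(10/3)²·(3·5-(10/3))/(6·200000) = -49/32400 m
Superposition: y = Σ y_i = -449/58320 m ≈ -0.007699 m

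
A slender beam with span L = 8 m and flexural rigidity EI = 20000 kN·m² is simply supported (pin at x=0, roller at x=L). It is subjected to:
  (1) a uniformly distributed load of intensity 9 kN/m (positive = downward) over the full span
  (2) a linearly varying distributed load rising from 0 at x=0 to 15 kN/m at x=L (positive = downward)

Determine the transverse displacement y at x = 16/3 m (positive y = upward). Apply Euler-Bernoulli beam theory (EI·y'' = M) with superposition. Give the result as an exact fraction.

Load 1 — uniform load w=9 kN/m over full span:
  y_1 = -wx(L³-2Lx²+x³)/(24EI) = -9·(16/3)·(8³-2·8·(16/3)²+(16/3)³)/(24·20000) = -352/16875 m
Load 2 — triangular load w₀=15 kN/m (0→w₀ over full span):
  y_2 = -w₀x(7L⁴-10L²x²+3x⁴)/(360LEI) = -15·(16/3)·(7·8⁴-10·8²·(16/3)²+3·(16/3)⁴)/(360·8·20000) = -544/30375 m
Superposition: y = Σ y_i = -5888/151875 m ≈ -0.038769 m

y(16/3) = -5888/151875 m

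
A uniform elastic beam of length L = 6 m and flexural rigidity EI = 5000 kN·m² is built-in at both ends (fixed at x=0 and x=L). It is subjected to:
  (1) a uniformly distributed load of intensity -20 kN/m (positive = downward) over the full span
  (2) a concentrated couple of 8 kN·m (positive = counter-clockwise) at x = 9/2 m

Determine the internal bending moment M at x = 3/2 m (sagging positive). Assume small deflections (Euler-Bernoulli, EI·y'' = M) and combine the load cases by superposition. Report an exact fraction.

M(3/2) = -31/4 kN·m

Load 1 — uniform load w=-20 kN/m over full span:
  M_1 = wLx/2 - wL²/12 - wx²/2 = (-20)·6·(3/2)/2 - (-20)·6²/12 - (-20)·(3/2)²/2 = -15/2 kN·m
Load 2 — applied couple M₀=8 kN·m at a=9/2 m (b=L-a=3/2):
  M_2 = R_Ax - M_A  [x≤a] with R_A=3/2, M_A=5/2 = (3/2)·(3/2) - (5/2) = -1/4 kN·m
Superposition: M = Σ M_i = -31/4 kN·m ≈ -7.750000 kN·m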